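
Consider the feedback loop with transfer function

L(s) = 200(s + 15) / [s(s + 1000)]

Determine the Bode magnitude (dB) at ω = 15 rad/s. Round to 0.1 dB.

-11.0 dB

At s = jω = j15:
zero (s+15): 15 + j15 → |·| = √(15²+15²) = √450 ≈ 21.213, ∠ = arctan(15/15) ≈ 45.00°
pole (s+1000): 1000 + j15 → |·| = √(1000²+15²) = √1000225 ≈ 1000.1, ∠ = arctan(15/1000) ≈ 0.86°
pole at origin: |s| = 15, ∠ = 90.00° (in denominator)
|L| = 200 · 21.213 / 15002 ≈ 0.2828
Gain = 20 log₁₀(0.2828) ≈ -10.97 dB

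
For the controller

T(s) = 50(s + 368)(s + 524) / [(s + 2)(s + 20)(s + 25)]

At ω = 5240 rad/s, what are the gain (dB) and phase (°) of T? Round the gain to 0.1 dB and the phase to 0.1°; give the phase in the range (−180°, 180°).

At s = jω = j5240:
zero (s+368): 368 + j5240 → |·| = √(368²+5240²) = √27593024 ≈ 5252.9, ∠ = arctan(5240/368) ≈ 85.98°
zero (s+524): 524 + j5240 → |·| = √(524²+5240²) = √27732176 ≈ 5266.1, ∠ = arctan(5240/524) ≈ 84.29°
pole (s+2): 2 + j5240 → |·| = √(2²+5240²) = √27457604 ≈ 5240, ∠ = arctan(5240/2) ≈ 89.98°
pole (s+20): 20 + j5240 → |·| = √(20²+5240²) = √27458000 ≈ 5240, ∠ = arctan(5240/20) ≈ 89.78°
pole (s+25): 25 + j5240 → |·| = √(25²+5240²) = √27458225 ≈ 5240.1, ∠ = arctan(5240/25) ≈ 89.73°
|T| = 50 · 2.7662e+07 / 1.4388e+11 ≈ 0.0096129
Gain = 20 log₁₀(0.0096129) ≈ -40.34 dB
∠T = 170.27° − 269.49° = -99.22°

-40.3 dB, -99.2°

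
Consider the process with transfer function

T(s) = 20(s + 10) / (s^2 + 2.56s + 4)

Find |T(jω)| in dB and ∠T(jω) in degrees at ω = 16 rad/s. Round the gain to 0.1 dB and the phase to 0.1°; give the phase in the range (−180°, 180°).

At s = jω = j16:
zero (s+10): 10 + j16 → |·| = √(10²+16²) = √356 ≈ 18.868, ∠ = arctan(16/10) ≈ 57.99°
quadratic: (j16)² + 2.56·j16 + 4 = -252 + j40.96 → |·| ≈ 255.31, ∠ ≈ 170.77°
|T| = 20 · 18.868 / 255.31 ≈ 1.478
Gain = 20 log₁₀(1.478) ≈ 3.39 dB
∠T = 57.99° − 170.77° = -112.78°

3.4 dB, -112.8°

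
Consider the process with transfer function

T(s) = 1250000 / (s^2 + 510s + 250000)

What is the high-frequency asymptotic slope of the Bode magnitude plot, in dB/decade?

-40 dB/decade

Each pole contributes −20 dB/decade at high frequency; each zero contributes +20 dB/decade.
Net: 0 zero(s) − 2 pole(s) → -40 dB/decade.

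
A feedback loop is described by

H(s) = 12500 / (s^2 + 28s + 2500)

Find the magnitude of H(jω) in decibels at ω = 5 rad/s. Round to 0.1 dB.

14.1 dB

At s = jω = j5:
quadratic: (j5)² + 28·j5 + 2500 = 2475 + j140 → |·| ≈ 2479, ∠ ≈ 3.24°
|H| = 12500 / 2479 ≈ 5.0424
Gain = 20 log₁₀(5.0424) ≈ 14.05 dB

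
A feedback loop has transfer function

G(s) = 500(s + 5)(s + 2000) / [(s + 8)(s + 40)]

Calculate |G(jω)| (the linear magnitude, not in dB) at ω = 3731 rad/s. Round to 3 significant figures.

At s = jω = j3731:
zero (s+5): 5 + j3731 → |·| = √(5²+3731²) = √13920386 ≈ 3731, ∠ = arctan(3731/5) ≈ 89.92°
zero (s+2000): 2000 + j3731 → |·| = √(2000²+3731²) = √17920361 ≈ 4233.2, ∠ = arctan(3731/2000) ≈ 61.81°
pole (s+8): 8 + j3731 → |·| = √(8²+3731²) = √13920425 ≈ 3731, ∠ = arctan(3731/8) ≈ 89.88°
pole (s+40): 40 + j3731 → |·| = √(40²+3731²) = √13921961 ≈ 3731.2, ∠ = arctan(3731/40) ≈ 89.39°
|G| = 500 · 1.5794e+07 / 1.3921e+07 ≈ 567.27

567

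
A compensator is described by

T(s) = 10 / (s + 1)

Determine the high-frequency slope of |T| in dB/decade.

-20 dB/decade

Each pole contributes −20 dB/decade at high frequency; each zero contributes +20 dB/decade.
Net: 0 zero(s) − 1 pole(s) → -20 dB/decade.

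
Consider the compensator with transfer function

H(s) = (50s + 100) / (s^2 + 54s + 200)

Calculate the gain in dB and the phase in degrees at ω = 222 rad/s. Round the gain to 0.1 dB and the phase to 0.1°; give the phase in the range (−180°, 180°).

-13.2 dB, -76.8°

Substitute s = j222:
Numerator: 50(j222) + 100 = 100 + j11100
Denominator: (j222)^2 + 54(j222) + 200 = -49084 + j11988
|N| = √(100² + 11100²) ≈ 11100, ∠N ≈ 89.48°
|D| = √(49084² + 11988²) ≈ 50527, ∠D ≈ 166.28°
|H| = 11100 / 50527 ≈ 0.21968
Gain = 20 log₁₀(0.21968) ≈ -13.16 dB
∠H = 89.48° − 166.28° = -76.80°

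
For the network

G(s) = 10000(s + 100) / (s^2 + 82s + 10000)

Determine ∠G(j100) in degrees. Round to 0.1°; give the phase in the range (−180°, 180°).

At s = jω = j100:
zero (s+100): 100 + j100 → |·| = √(100²+100²) = √20000 ≈ 141.42, ∠ = arctan(100/100) ≈ 45.00°
quadratic: (j100)² + 82·j100 + 10000 = 0 + j8200 → |·| ≈ 8200, ∠ ≈ 90.00°
∠G = 45.00° − 90.00° = -45.00°

-45.0°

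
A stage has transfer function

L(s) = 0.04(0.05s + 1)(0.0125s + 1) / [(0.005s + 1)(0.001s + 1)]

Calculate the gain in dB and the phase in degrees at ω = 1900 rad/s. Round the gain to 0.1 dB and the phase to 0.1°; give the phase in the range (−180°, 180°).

At ω = 1900 rad/s:
zero (1 + j1900·0.05) = 1 + j95 → |·| ≈ 95.005, ∠ ≈ 89.40°
zero (1 + j1900·0.0125) = 1 + j23.75 → |·| ≈ 23.771, ∠ ≈ 87.59°
pole (1 + j1900·0.005) = 1 + j9.5 → |·| ≈ 9.5525, ∠ ≈ 83.99°
pole (1 + j1900·0.001) = 1 + j1.9 → |·| ≈ 2.1471, ∠ ≈ 62.24°
|L| = 0.04 · 95.005 · 23.771 / (9.5525 · 2.1471) ≈ 4.4044
Gain = 20 log₁₀(4.4044) ≈ 12.88 dB
∠L = (89.40° + 87.59°) − (83.99° + 62.24°) = 30.76°

12.9 dB, 30.8°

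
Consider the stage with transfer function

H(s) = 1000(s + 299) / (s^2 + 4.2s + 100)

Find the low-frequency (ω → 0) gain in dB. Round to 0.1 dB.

69.5 dB

H(0) = 1000·299 / 100 = 2990
20 log₁₀(2990) ≈ 69.51 dB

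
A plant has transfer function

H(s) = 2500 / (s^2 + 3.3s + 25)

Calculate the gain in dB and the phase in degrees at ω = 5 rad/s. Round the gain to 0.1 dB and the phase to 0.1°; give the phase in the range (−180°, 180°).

At s = jω = j5:
quadratic: (j5)² + 3.3·j5 + 25 = 0 + j16.5 → |·| ≈ 16.5, ∠ ≈ 90.00°
|H| = 2500 / 16.5 ≈ 151.52
Gain = 20 log₁₀(151.52) ≈ 43.61 dB
∠H = 0.00° − 90.00° = -90.00°

43.6 dB, -90.0°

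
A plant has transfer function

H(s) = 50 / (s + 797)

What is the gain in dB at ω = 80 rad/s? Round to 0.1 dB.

-24.1 dB

Substitute s = j80:
Numerator: 50 = 50 + j0
Denominator: (j80) + 797 = 797 + j80
|N| = √(50² + 0²) ≈ 50, ∠N ≈ 0.00°
|D| = √(797² + 80²) ≈ 801, ∠D ≈ 5.73°
|H| = 50 / 801 ≈ 0.062422
Gain = 20 log₁₀(0.062422) ≈ -24.09 dB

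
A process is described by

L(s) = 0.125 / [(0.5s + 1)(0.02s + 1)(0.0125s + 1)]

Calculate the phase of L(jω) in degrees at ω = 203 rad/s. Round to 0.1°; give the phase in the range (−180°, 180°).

125.9°

At ω = 203 rad/s:
pole (1 + j203·0.5) = 1 + j101.5 → |·| ≈ 101.5, ∠ ≈ 89.44°
pole (1 + j203·0.02) = 1 + j4.06 → |·| ≈ 4.1813, ∠ ≈ 76.16°
pole (1 + j203·0.0125) = 1 + j2.5375 → |·| ≈ 2.7274, ∠ ≈ 68.49°
∠L = (0°) − (89.44° + 76.16° + 68.49°) = -234.09° ≡ 125.91° (principal value)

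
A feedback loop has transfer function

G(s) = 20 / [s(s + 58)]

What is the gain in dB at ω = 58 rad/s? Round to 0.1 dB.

At s = jω = j58:
pole (s+58): 58 + j58 → |·| = √(58²+58²) = √6728 ≈ 82.024, ∠ = arctan(58/58) ≈ 45.00°
pole at origin: |s| = 58, ∠ = 90.00° (in denominator)
|G| = 20 / 4757.4 ≈ 0.004204
Gain = 20 log₁₀(0.004204) ≈ -47.53 dB

-47.5 dB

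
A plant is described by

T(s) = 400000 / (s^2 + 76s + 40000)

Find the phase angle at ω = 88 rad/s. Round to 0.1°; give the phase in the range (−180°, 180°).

At s = jω = j88:
quadratic: (j88)² + 76·j88 + 40000 = 32256 + j6688 → |·| ≈ 32942, ∠ ≈ 11.71°
∠T = 0.00° − 11.71° = -11.71°

-11.7°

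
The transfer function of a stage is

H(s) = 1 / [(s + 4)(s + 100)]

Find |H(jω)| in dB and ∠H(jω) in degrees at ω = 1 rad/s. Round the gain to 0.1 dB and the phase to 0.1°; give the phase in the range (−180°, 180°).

At s = jω = j1:
pole (s+4): 4 + j1 → |·| = √(4²+1²) = √17 ≈ 4.1231, ∠ = arctan(1/4) ≈ 14.04°
pole (s+100): 100 + j1 → |·| = √(100²+1²) = √10001 ≈ 100, ∠ = arctan(1/100) ≈ 0.57°
|H| = 1 / 412.31 ≈ 0.0024254
Gain = 20 log₁₀(0.0024254) ≈ -52.30 dB
∠H = 0.00° − 14.61° = -14.61°

-52.3 dB, -14.6°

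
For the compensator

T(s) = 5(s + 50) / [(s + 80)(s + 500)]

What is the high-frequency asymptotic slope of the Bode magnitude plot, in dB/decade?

Each pole contributes −20 dB/decade at high frequency; each zero contributes +20 dB/decade.
Net: 1 zero(s) − 2 pole(s) → -20 dB/decade.

-20 dB/decade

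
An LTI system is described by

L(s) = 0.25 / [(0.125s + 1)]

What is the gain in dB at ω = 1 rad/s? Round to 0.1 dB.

-12.1 dB

At ω = 1 rad/s:
pole (1 + j1·0.125) = 1 + j0.125 → |·| ≈ 1.0078, ∠ ≈ 7.13°
|L| = 0.25 · 1 / (1.0078) ≈ 0.24807
Gain = 20 log₁₀(0.24807) ≈ -12.11 dB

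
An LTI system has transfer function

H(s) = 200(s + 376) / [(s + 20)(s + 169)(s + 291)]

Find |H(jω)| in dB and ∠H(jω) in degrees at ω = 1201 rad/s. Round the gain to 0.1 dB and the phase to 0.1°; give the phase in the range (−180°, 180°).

At s = jω = j1201:
zero (s+376): 376 + j1201 → |·| = √(376²+1201²) = √1583777 ≈ 1258.5, ∠ = arctan(1201/376) ≈ 72.62°
pole (s+20): 20 + j1201 → |·| = √(20²+1201²) = √1442801 ≈ 1201.2, ∠ = arctan(1201/20) ≈ 89.05°
pole (s+169): 169 + j1201 → |·| = √(169²+1201²) = √1470962 ≈ 1212.8, ∠ = arctan(1201/169) ≈ 81.99°
pole (s+291): 291 + j1201 → |·| = √(291²+1201²) = √1527082 ≈ 1235.8, ∠ = arctan(1201/291) ≈ 76.38°
|H| = 200 · 1258.5 / 1.8003e+09 ≈ 0.00013981
Gain = 20 log₁₀(0.00013981) ≈ -77.09 dB
∠H = 72.62° − 247.42° = -174.80°

-77.1 dB, -174.8°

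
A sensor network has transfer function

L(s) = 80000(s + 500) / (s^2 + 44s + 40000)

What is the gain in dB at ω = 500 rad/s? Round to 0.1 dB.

At s = jω = j500:
zero (s+500): 500 + j500 → |·| = √(500²+500²) = √500000 ≈ 707.11, ∠ = arctan(500/500) ≈ 45.00°
quadratic: (j500)² + 44·j500 + 40000 = -210000 + j22000 → |·| ≈ 2.1115e+05, ∠ ≈ 174.02°
|L| = 80000 · 707.11 / 2.1115e+05 ≈ 267.91
Gain = 20 log₁₀(267.91) ≈ 48.56 dB

48.6 dB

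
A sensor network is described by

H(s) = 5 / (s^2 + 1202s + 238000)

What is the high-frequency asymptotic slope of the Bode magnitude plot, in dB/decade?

-40 dB/decade

Each pole contributes −20 dB/decade at high frequency; each zero contributes +20 dB/decade.
Net: 0 zero(s) − 2 pole(s) → -40 dB/decade.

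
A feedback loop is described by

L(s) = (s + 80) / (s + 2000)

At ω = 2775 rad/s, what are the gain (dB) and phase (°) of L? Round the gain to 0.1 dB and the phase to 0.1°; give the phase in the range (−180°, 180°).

Substitute s = j2775:
Numerator: (j2775) + 80 = 80 + j2775
Denominator: (j2775) + 2000 = 2000 + j2775
|N| = √(80² + 2775²) ≈ 2776.2, ∠N ≈ 88.35°
|D| = √(2000² + 2775²) ≈ 3420.6, ∠D ≈ 54.22°
|L| = 2776.2 / 3420.6 ≈ 0.81161
Gain = 20 log₁₀(0.81161) ≈ -1.81 dB
∠L = 88.35° − 54.22° = 34.13°

-1.8 dB, 34.1°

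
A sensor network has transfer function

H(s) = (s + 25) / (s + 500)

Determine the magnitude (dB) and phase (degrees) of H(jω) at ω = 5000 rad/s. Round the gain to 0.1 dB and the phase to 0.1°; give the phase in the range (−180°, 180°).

Substitute s = j5000:
Numerator: (j5000) + 25 = 25 + j5000
Denominator: (j5000) + 500 = 500 + j5000
|N| = √(25² + 5000²) ≈ 5000.1, ∠N ≈ 89.71°
|D| = √(500² + 5000²) ≈ 5024.9, ∠D ≈ 84.29°
|H| = 5000.1 / 5024.9 ≈ 0.99506
Gain = 20 log₁₀(0.99506) ≈ -0.04 dB
∠H = 89.71° − 84.29° = 5.42°

-0.0 dB, 5.4°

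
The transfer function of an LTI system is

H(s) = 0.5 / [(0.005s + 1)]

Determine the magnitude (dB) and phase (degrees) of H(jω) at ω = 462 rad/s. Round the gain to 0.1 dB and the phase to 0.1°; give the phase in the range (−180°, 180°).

-14.0 dB, -66.6°

At ω = 462 rad/s:
pole (1 + j462·0.005) = 1 + j2.31 → |·| ≈ 2.5172, ∠ ≈ 66.59°
|H| = 0.5 · 1 / (2.5172) ≈ 0.19863
Gain = 20 log₁₀(0.19863) ≈ -14.04 dB
∠H = (0°) − (66.59°) = -66.59°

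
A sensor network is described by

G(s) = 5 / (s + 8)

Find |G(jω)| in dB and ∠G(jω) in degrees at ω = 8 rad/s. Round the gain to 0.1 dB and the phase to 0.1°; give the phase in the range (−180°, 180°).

Substitute s = j8:
Numerator: 5 = 5 + j0
Denominator: (j8) + 8 = 8 + j8
|N| = √(5² + 0²) ≈ 5, ∠N ≈ 0.00°
|D| = √(8² + 8²) ≈ 11.314, ∠D ≈ 45.00°
|G| = 5 / 11.314 ≈ 0.44193
Gain = 20 log₁₀(0.44193) ≈ -7.09 dB
∠G = 0.00° − 45.00° = -45.00°

-7.1 dB, -45.0°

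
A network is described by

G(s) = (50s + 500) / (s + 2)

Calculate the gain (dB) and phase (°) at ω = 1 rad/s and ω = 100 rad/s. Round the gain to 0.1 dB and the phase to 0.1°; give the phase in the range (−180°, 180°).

ω = 1: 47.0 dB, -20.9°; ω = 100: 34.0 dB, -4.6°

Substitute s = j1:
Numerator: 50(j1) + 500 = 500 + j50
Denominator: (j1) + 2 = 2 + j1
|N| = √(500² + 50²) ≈ 502.49, ∠N ≈ 5.71°
|D| = √(2² + 1²) ≈ 2.2361, ∠D ≈ 26.57°
|G| = 502.49 / 2.2361 ≈ 224.72
Gain = 20 log₁₀(224.72) ≈ 47.03 dB
∠G = 5.71° − 26.57° = -20.86°

Substitute s = j100:
Numerator: 50(j100) + 500 = 500 + j5000
Denominator: (j100) + 2 = 2 + j100
|N| = √(500² + 5000²) ≈ 5024.9, ∠N ≈ 84.29°
|D| = √(2² + 100²) ≈ 100.02, ∠D ≈ 88.85°
|G| = 5024.9 / 100.02 ≈ 50.239
Gain = 20 log₁₀(50.239) ≈ 34.02 dB
∠G = 84.29° − 88.85° = -4.56°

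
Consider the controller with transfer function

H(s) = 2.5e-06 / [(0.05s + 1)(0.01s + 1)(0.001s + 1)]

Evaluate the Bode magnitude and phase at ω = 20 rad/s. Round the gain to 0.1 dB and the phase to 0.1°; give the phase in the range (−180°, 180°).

-115.2 dB, -57.5°

At ω = 20 rad/s:
pole (1 + j20·0.05) = 1 + j1 → |·| ≈ 1.4142, ∠ ≈ 45.00°
pole (1 + j20·0.01) = 1 + j0.2 → |·| ≈ 1.0198, ∠ ≈ 11.31°
pole (1 + j20·0.001) = 1 + j0.02 → |·| ≈ 1.0002, ∠ ≈ 1.15°
|H| = 2.5e-06 · 1 / (1.4142 · 1.0198 · 1.0002) ≈ 1.7331e-06
Gain = 20 log₁₀(1.7331e-06) ≈ -115.22 dB
∠H = (0°) − (45.00° + 11.31° + 1.15°) = -57.46°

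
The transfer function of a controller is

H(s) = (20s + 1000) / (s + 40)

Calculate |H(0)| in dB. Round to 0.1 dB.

28.0 dB

H(0) = 1000 / 40 = 25
20 log₁₀(25) ≈ 27.96 dB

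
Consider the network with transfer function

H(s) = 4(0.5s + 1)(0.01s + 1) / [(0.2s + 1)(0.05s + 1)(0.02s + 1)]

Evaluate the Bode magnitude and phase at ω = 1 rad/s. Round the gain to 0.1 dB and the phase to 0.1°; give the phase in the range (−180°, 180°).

At ω = 1 rad/s:
zero (1 + j1·0.5) = 1 + j0.5 → |·| ≈ 1.118, ∠ ≈ 26.57°
zero (1 + j1·0.01) = 1 + j0.01 → |·| ≈ 1, ∠ ≈ 0.57°
pole (1 + j1·0.2) = 1 + j0.2 → |·| ≈ 1.0198, ∠ ≈ 11.31°
pole (1 + j1·0.05) = 1 + j0.05 → |·| ≈ 1.0012, ∠ ≈ 2.86°
pole (1 + j1·0.02) = 1 + j0.02 → |·| ≈ 1.0002, ∠ ≈ 1.15°
|H| = 4 · 1.118 · 1 / (1.0198 · 1.0012 · 1.0002) ≈ 4.379
Gain = 20 log₁₀(4.379) ≈ 12.83 dB
∠H = (26.57° + 0.57°) − (11.31° + 2.86° + 1.15°) = 11.82°

12.8 dB, 11.8°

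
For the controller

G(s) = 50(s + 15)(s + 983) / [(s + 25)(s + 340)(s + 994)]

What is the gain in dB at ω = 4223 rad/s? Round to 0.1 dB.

-38.6 dB

At s = jω = j4223:
zero (s+15): 15 + j4223 → |·| = √(15²+4223²) = √17833954 ≈ 4223, ∠ = arctan(4223/15) ≈ 89.80°
zero (s+983): 983 + j4223 → |·| = √(983²+4223²) = √18800018 ≈ 4335.9, ∠ = arctan(4223/983) ≈ 76.90°
pole (s+25): 25 + j4223 → |·| = √(25²+4223²) = √17834354 ≈ 4223.1, ∠ = arctan(4223/25) ≈ 89.66°
pole (s+340): 340 + j4223 → |·| = √(340²+4223²) = √17949329 ≈ 4236.7, ∠ = arctan(4223/340) ≈ 85.40°
pole (s+994): 994 + j4223 → |·| = √(994²+4223²) = √18821765 ≈ 4338.4, ∠ = arctan(4223/994) ≈ 76.75°
|G| = 50 · 1.8311e+07 / 7.7623e+10 ≈ 0.011795
Gain = 20 log₁₀(0.011795) ≈ -38.57 dB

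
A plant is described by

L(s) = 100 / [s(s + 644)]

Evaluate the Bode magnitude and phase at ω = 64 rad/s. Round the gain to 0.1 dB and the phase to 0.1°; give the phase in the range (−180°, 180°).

At s = jω = j64:
pole (s+644): 644 + j64 → |·| = √(644²+64²) = √418832 ≈ 647.17, ∠ = arctan(64/644) ≈ 5.68°
pole at origin: |s| = 64, ∠ = 90.00° (in denominator)
|L| = 100 / 41419 ≈ 0.0024144
Gain = 20 log₁₀(0.0024144) ≈ -52.34 dB
∠L = 0.00° − 95.68° = -95.68°

-52.3 dB, -95.7°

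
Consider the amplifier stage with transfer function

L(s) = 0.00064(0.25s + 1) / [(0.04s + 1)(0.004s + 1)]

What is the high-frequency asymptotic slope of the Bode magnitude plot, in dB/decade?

-20 dB/decade

Each pole contributes −20 dB/decade at high frequency; each zero contributes +20 dB/decade.
Net: 1 zero(s) − 2 pole(s) → -20 dB/decade.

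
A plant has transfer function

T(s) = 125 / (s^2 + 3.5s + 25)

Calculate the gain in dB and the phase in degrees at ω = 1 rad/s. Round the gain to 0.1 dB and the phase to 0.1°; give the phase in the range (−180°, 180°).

14.2 dB, -8.3°

At s = jω = j1:
quadratic: (j1)² + 3.5·j1 + 25 = 24 + j3.5 → |·| ≈ 24.254, ∠ ≈ 8.30°
|T| = 125 / 24.254 ≈ 5.1538
Gain = 20 log₁₀(5.1538) ≈ 14.24 dB
∠T = 0.00° − 8.30° = -8.30°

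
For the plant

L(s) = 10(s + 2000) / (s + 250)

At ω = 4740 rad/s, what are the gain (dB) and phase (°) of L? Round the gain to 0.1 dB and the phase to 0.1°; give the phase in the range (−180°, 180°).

20.7 dB, -19.9°

At s = jω = j4740:
zero (s+2000): 2000 + j4740 → |·| = √(2000²+4740²) = √26467600 ≈ 5144.7, ∠ = arctan(4740/2000) ≈ 67.12°
pole (s+250): 250 + j4740 → |·| = √(250²+4740²) = √22530100 ≈ 4746.6, ∠ = arctan(4740/250) ≈ 86.98°
|L| = 10 · 5144.7 / 4746.6 ≈ 10.839
Gain = 20 log₁₀(10.839) ≈ 20.70 dB
∠L = 67.12° − 86.98° = -19.86°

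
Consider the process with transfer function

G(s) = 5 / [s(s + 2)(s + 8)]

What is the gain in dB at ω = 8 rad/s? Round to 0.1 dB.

At s = jω = j8:
pole (s+2): 2 + j8 → |·| = √(2²+8²) = √68 ≈ 8.2462, ∠ = arctan(8/2) ≈ 75.96°
pole (s+8): 8 + j8 → |·| = √(8²+8²) = √128 ≈ 11.314, ∠ = arctan(8/8) ≈ 45.00°
pole at origin: |s| = 8, ∠ = 90.00° (in denominator)
|G| = 5 / 746.38 ≈ 0.006699
Gain = 20 log₁₀(0.006699) ≈ -43.48 dB

-43.5 dB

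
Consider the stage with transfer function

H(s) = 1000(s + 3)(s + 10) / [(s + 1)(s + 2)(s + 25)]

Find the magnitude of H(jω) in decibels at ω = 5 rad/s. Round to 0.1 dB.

At s = jω = j5:
zero (s+3): 3 + j5 → |·| = √(3²+5²) = √34 ≈ 5.831, ∠ = arctan(5/3) ≈ 59.04°
zero (s+10): 10 + j5 → |·| = √(10²+5²) = √125 ≈ 11.18, ∠ = arctan(5/10) ≈ 26.57°
pole (s+1): 1 + j5 → |·| = √(1²+5²) = √26 ≈ 5.099, ∠ = arctan(5/1) ≈ 78.69°
pole (s+2): 2 + j5 → |·| = √(2²+5²) = √29 ≈ 5.3852, ∠ = arctan(5/2) ≈ 68.20°
pole (s+25): 25 + j5 → |·| = √(25²+5²) = √650 ≈ 25.495, ∠ = arctan(5/25) ≈ 11.31°
|H| = 1000 · 65.191 / 700.07 ≈ 93.121
Gain = 20 log₁₀(93.121) ≈ 39.38 dB

39.4 dB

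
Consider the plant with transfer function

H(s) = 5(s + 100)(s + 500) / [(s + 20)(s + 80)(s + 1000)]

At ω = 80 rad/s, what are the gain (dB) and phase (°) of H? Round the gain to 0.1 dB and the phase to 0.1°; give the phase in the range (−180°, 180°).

-29.2 dB, -77.8°

At s = jω = j80:
zero (s+100): 100 + j80 → |·| = √(100²+80²) = √16400 ≈ 128.06, ∠ = arctan(80/100) ≈ 38.66°
zero (s+500): 500 + j80 → |·| = √(500²+80²) = √256400 ≈ 506.36, ∠ = arctan(80/500) ≈ 9.09°
pole (s+20): 20 + j80 → |·| = √(20²+80²) = √6800 ≈ 82.462, ∠ = arctan(80/20) ≈ 75.96°
pole (s+80): 80 + j80 → |·| = √(80²+80²) = √12800 ≈ 113.14, ∠ = arctan(80/80) ≈ 45.00°
pole (s+1000): 1000 + j80 → |·| = √(1000²+80²) = √1006400 ≈ 1003.2, ∠ = arctan(80/1000) ≈ 4.57°
|H| = 5 · 64844 / 9.3596e+06 ≈ 0.03464
Gain = 20 log₁₀(0.03464) ≈ -29.21 dB
∠H = 47.75° − 125.53° = -77.78°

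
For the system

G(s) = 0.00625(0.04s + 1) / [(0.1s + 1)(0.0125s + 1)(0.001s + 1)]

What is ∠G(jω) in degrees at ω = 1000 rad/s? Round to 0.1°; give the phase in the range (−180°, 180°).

-131.3°

At ω = 1000 rad/s:
zero (1 + j1000·0.04) = 1 + j40 → |·| ≈ 40.012, ∠ ≈ 88.57°
pole (1 + j1000·0.1) = 1 + j100 → |·| ≈ 100, ∠ ≈ 89.43°
pole (1 + j1000·0.0125) = 1 + j12.5 → |·| ≈ 12.54, ∠ ≈ 85.43°
pole (1 + j1000·0.001) = 1 + j1 → |·| ≈ 1.4142, ∠ ≈ 45.00°
∠G = (88.57°) − (89.43° + 85.43° + 45.00°) = -131.29°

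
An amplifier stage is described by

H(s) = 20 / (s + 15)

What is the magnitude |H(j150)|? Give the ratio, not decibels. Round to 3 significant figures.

0.133

Substitute s = j150:
Numerator: 20 = 20 + j0
Denominator: (j150) + 15 = 15 + j150
|N| = √(20² + 0²) ≈ 20, ∠N ≈ 0.00°
|D| = √(15² + 150²) ≈ 150.75, ∠D ≈ 84.29°
|H| = 20 / 150.75 ≈ 0.13267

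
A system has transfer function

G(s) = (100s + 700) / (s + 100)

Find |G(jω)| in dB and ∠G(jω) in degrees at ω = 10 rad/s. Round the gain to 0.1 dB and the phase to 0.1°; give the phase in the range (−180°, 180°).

Substitute s = j10:
Numerator: 100(j10) + 700 = 700 + j1000
Denominator: (j10) + 100 = 100 + j10
|N| = √(700² + 1000²) ≈ 1220.7, ∠N ≈ 55.01°
|D| = √(100² + 10²) ≈ 100.5, ∠D ≈ 5.71°
|G| = 1220.7 / 100.5 ≈ 12.146
Gain = 20 log₁₀(12.146) ≈ 21.69 dB
∠G = 55.01° − 5.71° = 49.30°

21.7 dB, 49.3°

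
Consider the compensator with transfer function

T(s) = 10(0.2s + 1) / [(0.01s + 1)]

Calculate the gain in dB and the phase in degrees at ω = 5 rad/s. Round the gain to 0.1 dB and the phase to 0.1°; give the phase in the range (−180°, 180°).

At ω = 5 rad/s:
zero (1 + j5·0.2) = 1 + j1 → |·| ≈ 1.4142, ∠ ≈ 45.00°
pole (1 + j5·0.01) = 1 + j0.05 → |·| ≈ 1.0012, ∠ ≈ 2.86°
|T| = 10 · 1.4142 / (1.0012) ≈ 14.125
Gain = 20 log₁₀(14.125) ≈ 23.00 dB
∠T = (45.00°) − (2.86°) = 42.14°

23.0 dB, 42.1°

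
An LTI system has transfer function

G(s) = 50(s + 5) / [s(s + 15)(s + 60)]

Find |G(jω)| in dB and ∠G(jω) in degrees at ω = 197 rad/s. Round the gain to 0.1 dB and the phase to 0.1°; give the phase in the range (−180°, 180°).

-58.2 dB, -160.2°

At s = jω = j197:
zero (s+5): 5 + j197 → |·| = √(5²+197²) = √38834 ≈ 197.06, ∠ = arctan(197/5) ≈ 88.55°
pole (s+15): 15 + j197 → |·| = √(15²+197²) = √39034 ≈ 197.57, ∠ = arctan(197/15) ≈ 85.65°
pole (s+60): 60 + j197 → |·| = √(60²+197²) = √42409 ≈ 205.93, ∠ = arctan(197/60) ≈ 73.06°
pole at origin: |s| = 197, ∠ = 90.00° (in denominator)
|G| = 50 · 197.06 / 8.0151e+06 ≈ 0.0012293
Gain = 20 log₁₀(0.0012293) ≈ -58.21 dB
∠G = 88.55° − 248.71° = -160.16°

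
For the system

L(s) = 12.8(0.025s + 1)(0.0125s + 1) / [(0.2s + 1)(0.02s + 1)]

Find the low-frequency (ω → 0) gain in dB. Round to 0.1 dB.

22.1 dB

L(0) = 12.8 · 1 / 1 = 12.8
20 log₁₀(12.8) ≈ 22.14 dB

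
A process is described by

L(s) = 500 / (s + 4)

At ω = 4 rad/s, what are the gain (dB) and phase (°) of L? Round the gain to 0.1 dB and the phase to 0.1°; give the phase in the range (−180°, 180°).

38.9 dB, -45.0°

Substitute s = j4:
Numerator: 500 = 500 + j0
Denominator: (j4) + 4 = 4 + j4
|N| = √(500² + 0²) ≈ 500, ∠N ≈ 0.00°
|D| = √(4² + 4²) ≈ 5.6569, ∠D ≈ 45.00°
|L| = 500 / 5.6569 ≈ 88.388
Gain = 20 log₁₀(88.388) ≈ 38.93 dB
∠L = 0.00° − 45.00° = -45.00°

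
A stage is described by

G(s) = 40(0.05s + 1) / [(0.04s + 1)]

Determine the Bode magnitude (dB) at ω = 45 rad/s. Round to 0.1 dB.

33.6 dB

At ω = 45 rad/s:
zero (1 + j45·0.05) = 1 + j2.25 → |·| ≈ 2.4622, ∠ ≈ 66.04°
pole (1 + j45·0.04) = 1 + j1.8 → |·| ≈ 2.0591, ∠ ≈ 60.95°
|G| = 40 · 2.4622 / (2.0591) ≈ 47.831
Gain = 20 log₁₀(47.831) ≈ 33.59 dB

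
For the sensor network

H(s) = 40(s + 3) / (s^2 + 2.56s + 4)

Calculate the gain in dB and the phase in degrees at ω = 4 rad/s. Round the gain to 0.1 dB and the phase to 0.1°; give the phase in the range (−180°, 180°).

22.1 dB, -86.4°

At s = jω = j4:
zero (s+3): 3 + j4 → |·| = √(3²+4²) = √25 ≈ 5, ∠ = arctan(4/3) ≈ 53.13°
quadratic: (j4)² + 2.56·j4 + 4 = -12 + j10.24 → |·| ≈ 15.775, ∠ ≈ 139.52°
|H| = 40 · 5 / 15.775 ≈ 12.678
Gain = 20 log₁₀(12.678) ≈ 22.06 dB
∠H = 53.13° − 139.52° = -86.39°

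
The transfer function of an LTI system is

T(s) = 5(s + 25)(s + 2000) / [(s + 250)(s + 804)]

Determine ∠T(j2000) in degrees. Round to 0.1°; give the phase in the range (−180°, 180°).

At s = jω = j2000:
zero (s+25): 25 + j2000 → |·| = √(25²+2000²) = √4000625 ≈ 2000.2, ∠ = arctan(2000/25) ≈ 89.28°
zero (s+2000): 2000 + j2000 → |·| = √(2000²+2000²) = √8000000 ≈ 2828.4, ∠ = arctan(2000/2000) ≈ 45.00°
pole (s+250): 250 + j2000 → |·| = √(250²+2000²) = √4062500 ≈ 2015.6, ∠ = arctan(2000/250) ≈ 82.87°
pole (s+804): 804 + j2000 → |·| = √(804²+2000²) = √4646416 ≈ 2155.6, ∠ = arctan(2000/804) ≈ 68.10°
∠T = 134.28° − 150.97° = -16.69°

-16.7°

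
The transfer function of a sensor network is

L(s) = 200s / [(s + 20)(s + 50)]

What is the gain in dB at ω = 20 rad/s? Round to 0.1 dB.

At s = jω = j20:
zero at origin: s = j20 → |·| = 20, ∠ = 90.00°
pole (s+20): 20 + j20 → |·| = √(20²+20²) = √800 ≈ 28.284, ∠ = arctan(20/20) ≈ 45.00°
pole (s+50): 50 + j20 → |·| = √(50²+20²) = √2900 ≈ 53.852, ∠ = arctan(20/50) ≈ 21.80°
|L| = 200 · 20 / 1523.1 ≈ 2.6262
Gain = 20 log₁₀(2.6262) ≈ 8.39 dB

8.4 dB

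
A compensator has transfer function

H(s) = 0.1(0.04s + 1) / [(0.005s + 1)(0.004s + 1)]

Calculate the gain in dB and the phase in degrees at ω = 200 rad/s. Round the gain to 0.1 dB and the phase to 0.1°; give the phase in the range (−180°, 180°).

-7.0 dB, -0.8°

At ω = 200 rad/s:
zero (1 + j200·0.04) = 1 + j8 → |·| ≈ 8.0623, ∠ ≈ 82.87°
pole (1 + j200·0.005) = 1 + j1 → |·| ≈ 1.4142, ∠ ≈ 45.00°
pole (1 + j200·0.004) = 1 + j0.8 → |·| ≈ 1.2806, ∠ ≈ 38.66°
|H| = 0.1 · 8.0623 / (1.4142 · 1.2806) ≈ 0.44518
Gain = 20 log₁₀(0.44518) ≈ -7.03 dB
∠H = (82.87°) − (45.00° + 38.66°) = -0.79°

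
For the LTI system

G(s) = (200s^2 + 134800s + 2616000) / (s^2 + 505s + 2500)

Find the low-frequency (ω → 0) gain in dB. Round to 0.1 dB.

G(0) = 2616000 / 2500 = 1046.4
20 log₁₀(1046.4) ≈ 60.39 dB

60.4 dB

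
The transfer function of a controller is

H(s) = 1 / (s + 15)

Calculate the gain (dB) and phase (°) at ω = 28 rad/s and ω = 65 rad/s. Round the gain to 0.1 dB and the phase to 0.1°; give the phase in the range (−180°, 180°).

At s = jω = j28:
pole (s+15): 15 + j28 → |·| = √(15²+28²) = √1009 ≈ 31.765, ∠ = arctan(28/15) ≈ 61.82°
|H| = 1 / 31.765 ≈ 0.031481
Gain = 20 log₁₀(0.031481) ≈ -30.04 dB
∠H = 0.00° − 61.82° = -61.82°

At s = jω = j65:
pole (s+15): 15 + j65 → |·| = √(15²+65²) = √4450 ≈ 66.708, ∠ = arctan(65/15) ≈ 77.01°
|H| = 1 / 66.708 ≈ 0.014991
Gain = 20 log₁₀(0.014991) ≈ -36.48 dB
∠H = 0.00° − 77.01° = -77.01°

ω = 28: -30.0 dB, -61.8°; ω = 65: -36.5 dB, -77.0°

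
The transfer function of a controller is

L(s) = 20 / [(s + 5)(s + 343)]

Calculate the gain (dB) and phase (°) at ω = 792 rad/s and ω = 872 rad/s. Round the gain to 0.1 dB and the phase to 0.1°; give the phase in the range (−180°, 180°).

At s = jω = j792:
pole (s+5): 5 + j792 → |·| = √(5²+792²) = √627289 ≈ 792.02, ∠ = arctan(792/5) ≈ 89.64°
pole (s+343): 343 + j792 → |·| = √(343²+792²) = √744913 ≈ 863.08, ∠ = arctan(792/343) ≈ 66.58°
|L| = 20 / 6.8358e+05 ≈ 2.9258e-05
Gain = 20 log₁₀(2.9258e-05) ≈ -90.68 dB
∠L = 0.00° − 156.22° = -156.22°

At s = jω = j872:
pole (s+5): 5 + j872 → |·| = √(5²+872²) = √760409 ≈ 872.01, ∠ = arctan(872/5) ≈ 89.67°
pole (s+343): 343 + j872 → |·| = √(343²+872²) = √878033 ≈ 937.03, ∠ = arctan(872/343) ≈ 68.53°
|L| = 20 / 8.171e+05 ≈ 2.4477e-05
Gain = 20 log₁₀(2.4477e-05) ≈ -92.22 dB
∠L = 0.00° − 158.20° = -158.20°

ω = 792: -90.7 dB, -156.2°; ω = 872: -92.2 dB, -158.2°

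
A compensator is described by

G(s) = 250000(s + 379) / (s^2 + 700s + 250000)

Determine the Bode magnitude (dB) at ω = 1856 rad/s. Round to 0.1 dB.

At s = jω = j1856:
zero (s+379): 379 + j1856 → |·| = √(379²+1856²) = √3588377 ≈ 1894.3, ∠ = arctan(1856/379) ≈ 78.46°
quadratic: (j1856)² + 700·j1856 + 250000 = -3194736 + j1299200 → |·| ≈ 3.4488e+06, ∠ ≈ 157.87°
|G| = 250000 · 1894.3 / 3.4488e+06 ≈ 137.32
Gain = 20 log₁₀(137.32) ≈ 42.75 dB

42.8 dB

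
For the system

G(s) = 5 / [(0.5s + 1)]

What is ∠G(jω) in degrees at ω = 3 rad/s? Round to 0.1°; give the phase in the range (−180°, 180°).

-56.3°

At ω = 3 rad/s:
pole (1 + j3·0.5) = 1 + j1.5 → |·| ≈ 1.8028, ∠ ≈ 56.31°
∠G = (0°) − (56.31°) = -56.31°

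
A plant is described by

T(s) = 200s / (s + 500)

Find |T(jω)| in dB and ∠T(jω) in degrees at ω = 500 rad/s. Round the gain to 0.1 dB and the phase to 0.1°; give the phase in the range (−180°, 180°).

At s = jω = j500:
zero at origin: s = j500 → |·| = 500, ∠ = 90.00°
pole (s+500): 500 + j500 → |·| = √(500²+500²) = √500000 ≈ 707.11, ∠ = arctan(500/500) ≈ 45.00°
|T| = 200 · 500 / 707.11 ≈ 141.42
Gain = 20 log₁₀(141.42) ≈ 43.01 dB
∠T = 90.00° − 45.00° = 45.00°

43.0 dB, 45.0°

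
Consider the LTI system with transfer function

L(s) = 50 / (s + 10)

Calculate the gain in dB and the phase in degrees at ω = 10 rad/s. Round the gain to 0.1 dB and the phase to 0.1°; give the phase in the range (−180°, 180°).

At s = jω = j10:
pole (s+10): 10 + j10 → |·| = √(10²+10²) = √200 ≈ 14.142, ∠ = arctan(10/10) ≈ 45.00°
|L| = 50 / 14.142 ≈ 3.5356
Gain = 20 log₁₀(3.5356) ≈ 10.97 dB
∠L = 0.00° − 45.00° = -45.00°

11.0 dB, -45.0°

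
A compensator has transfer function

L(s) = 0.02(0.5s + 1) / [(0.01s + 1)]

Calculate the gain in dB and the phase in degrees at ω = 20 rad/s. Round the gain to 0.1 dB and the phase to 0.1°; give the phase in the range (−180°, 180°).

At ω = 20 rad/s:
zero (1 + j20·0.5) = 1 + j10 → |·| ≈ 10.05, ∠ ≈ 84.29°
pole (1 + j20·0.01) = 1 + j0.2 → |·| ≈ 1.0198, ∠ ≈ 11.31°
|L| = 0.02 · 10.05 / (1.0198) ≈ 0.1971
Gain = 20 log₁₀(0.1971) ≈ -14.11 dB
∠L = (84.29°) − (11.31°) = 72.98°

-14.1 dB, 73.0°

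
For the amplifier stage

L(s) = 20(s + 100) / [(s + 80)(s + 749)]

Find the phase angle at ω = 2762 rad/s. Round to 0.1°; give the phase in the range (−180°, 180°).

-75.2°

At s = jω = j2762:
zero (s+100): 100 + j2762 → |·| = √(100²+2762²) = √7638644 ≈ 2763.8, ∠ = arctan(2762/100) ≈ 87.93°
pole (s+80): 80 + j2762 → |·| = √(80²+2762²) = √7635044 ≈ 2763.2, ∠ = arctan(2762/80) ≈ 88.34°
pole (s+749): 749 + j2762 → |·| = √(749²+2762²) = √8189645 ≈ 2861.8, ∠ = arctan(2762/749) ≈ 74.83°
∠L = 87.93° − 163.17° = -75.24°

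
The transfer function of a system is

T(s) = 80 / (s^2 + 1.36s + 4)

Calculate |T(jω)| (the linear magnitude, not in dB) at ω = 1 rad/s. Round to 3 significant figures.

24.3

At s = jω = j1:
quadratic: (j1)² + 1.36·j1 + 4 = 3 + j1.36 → |·| ≈ 3.2939, ∠ ≈ 24.39°
|T| = 80 / 3.2939 ≈ 24.287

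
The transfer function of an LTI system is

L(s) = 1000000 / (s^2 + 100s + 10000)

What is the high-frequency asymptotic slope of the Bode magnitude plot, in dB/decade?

-40 dB/decade

Each pole contributes −20 dB/decade at high frequency; each zero contributes +20 dB/decade.
Net: 0 zero(s) − 2 pole(s) → -40 dB/decade.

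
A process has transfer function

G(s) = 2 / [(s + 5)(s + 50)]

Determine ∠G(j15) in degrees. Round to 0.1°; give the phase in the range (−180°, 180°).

-88.3°

At s = jω = j15:
pole (s+5): 5 + j15 → |·| = √(5²+15²) = √250 ≈ 15.811, ∠ = arctan(15/5) ≈ 71.57°
pole (s+50): 50 + j15 → |·| = √(50²+15²) = √2725 ≈ 52.202, ∠ = arctan(15/50) ≈ 16.70°
∠G = 0.00° − 88.27° = -88.27°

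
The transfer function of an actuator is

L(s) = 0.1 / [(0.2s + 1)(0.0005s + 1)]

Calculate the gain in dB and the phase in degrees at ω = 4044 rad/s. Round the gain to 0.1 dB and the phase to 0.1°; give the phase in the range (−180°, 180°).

At ω = 4044 rad/s:
pole (1 + j4044·0.2) = 1 + j808.8 → |·| ≈ 808.8, ∠ ≈ 89.93°
pole (1 + j4044·0.0005) = 1 + j2.022 → |·| ≈ 2.2558, ∠ ≈ 63.68°
|L| = 0.1 · 1 / (808.8 · 2.2558) ≈ 5.481e-05
Gain = 20 log₁₀(5.481e-05) ≈ -85.22 dB
∠L = (0°) − (89.93° + 63.68°) = -153.61°

-85.2 dB, -153.6°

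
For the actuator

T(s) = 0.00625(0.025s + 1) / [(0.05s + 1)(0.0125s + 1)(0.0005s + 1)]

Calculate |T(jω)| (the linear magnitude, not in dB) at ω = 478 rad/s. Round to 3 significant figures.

At ω = 478 rad/s:
zero (1 + j478·0.025) = 1 + j11.95 → |·| ≈ 11.992, ∠ ≈ 85.22°
pole (1 + j478·0.05) = 1 + j23.9 → |·| ≈ 23.921, ∠ ≈ 87.60°
pole (1 + j478·0.0125) = 1 + j5.975 → |·| ≈ 6.0581, ∠ ≈ 80.50°
pole (1 + j478·0.0005) = 1 + j0.239 → |·| ≈ 1.0282, ∠ ≈ 13.44°
|T| = 0.00625 · 11.992 / (23.921 · 6.0581 · 1.0282) ≈ 0.00050301

0.000503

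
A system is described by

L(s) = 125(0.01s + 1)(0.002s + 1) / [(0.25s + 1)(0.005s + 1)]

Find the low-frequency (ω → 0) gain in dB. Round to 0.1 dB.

L(0) = 125 · 1 / 1 = 125
20 log₁₀(125) ≈ 41.94 dB

41.9 dB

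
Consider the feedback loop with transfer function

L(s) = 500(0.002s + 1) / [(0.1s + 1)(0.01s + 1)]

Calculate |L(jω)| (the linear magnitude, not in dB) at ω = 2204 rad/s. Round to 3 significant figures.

0.465

At ω = 2204 rad/s:
zero (1 + j2204·0.002) = 1 + j4.408 → |·| ≈ 4.52, ∠ ≈ 77.22°
pole (1 + j2204·0.1) = 1 + j220.4 → |·| ≈ 220.4, ∠ ≈ 89.74°
pole (1 + j2204·0.01) = 1 + j22.04 → |·| ≈ 22.063, ∠ ≈ 87.40°
|L| = 500 · 4.52 / (220.4 · 22.063) ≈ 0.46476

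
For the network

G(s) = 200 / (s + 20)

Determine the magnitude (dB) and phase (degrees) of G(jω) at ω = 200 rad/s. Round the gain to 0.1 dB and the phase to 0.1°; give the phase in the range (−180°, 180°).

At s = jω = j200:
pole (s+20): 20 + j200 → |·| = √(20²+200²) = √40400 ≈ 201, ∠ = arctan(200/20) ≈ 84.29°
|G| = 200 / 201 ≈ 0.99502
Gain = 20 log₁₀(0.99502) ≈ -0.04 dB
∠G = 0.00° − 84.29° = -84.29°

-0.0 dB, -84.3°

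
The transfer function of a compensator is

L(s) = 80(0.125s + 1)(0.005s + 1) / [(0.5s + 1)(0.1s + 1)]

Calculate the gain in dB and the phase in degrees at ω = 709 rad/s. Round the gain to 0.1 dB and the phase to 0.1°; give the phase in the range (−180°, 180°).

0.3 dB, -15.4°

At ω = 709 rad/s:
zero (1 + j709·0.125) = 1 + j88.625 → |·| ≈ 88.631, ∠ ≈ 89.35°
zero (1 + j709·0.005) = 1 + j3.545 → |·| ≈ 3.6833, ∠ ≈ 74.25°
pole (1 + j709·0.5) = 1 + j354.5 → |·| ≈ 354.5, ∠ ≈ 89.84°
pole (1 + j709·0.1) = 1 + j70.9 → |·| ≈ 70.907, ∠ ≈ 89.19°
|L| = 80 · 88.631 · 3.6833 / (354.5 · 70.907) ≈ 1.039
Gain = 20 log₁₀(1.039) ≈ 0.33 dB
∠L = (89.35° + 74.25°) − (89.84° + 89.19°) = -15.43°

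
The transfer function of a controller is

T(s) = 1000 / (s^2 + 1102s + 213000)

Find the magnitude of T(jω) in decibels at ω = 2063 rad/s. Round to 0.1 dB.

-73.3 dB

Substitute s = j2063:
Numerator: 1000 = 1000 + j0
Denominator: (j2063)^2 + 1102(j2063) + 213000 = -4042969 + j2273426
|N| = √(1000² + 0²) ≈ 1000, ∠N ≈ 0.00°
|D| = √(4042969² + 2273426²) ≈ 4.6383e+06, ∠D ≈ 150.65°
|T| = 1000 / 4.6383e+06 ≈ 0.0002156
Gain = 20 log₁₀(0.0002156) ≈ -73.33 dB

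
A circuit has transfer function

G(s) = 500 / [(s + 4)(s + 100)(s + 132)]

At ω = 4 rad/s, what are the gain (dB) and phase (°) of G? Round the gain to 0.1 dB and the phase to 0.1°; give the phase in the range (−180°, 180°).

At s = jω = j4:
pole (s+4): 4 + j4 → |·| = √(4²+4²) = √32 ≈ 5.6569, ∠ = arctan(4/4) ≈ 45.00°
pole (s+100): 100 + j4 → |·| = √(100²+4²) = √10016 ≈ 100.08, ∠ = arctan(4/100) ≈ 2.29°
pole (s+132): 132 + j4 → |·| = √(132²+4²) = √17440 ≈ 132.06, ∠ = arctan(4/132) ≈ 1.74°
|G| = 500 / 74765 ≈ 0.0066876
Gain = 20 log₁₀(0.0066876) ≈ -43.49 dB
∠G = 0.00° − 49.03° = -49.03°

-43.5 dB, -49.0°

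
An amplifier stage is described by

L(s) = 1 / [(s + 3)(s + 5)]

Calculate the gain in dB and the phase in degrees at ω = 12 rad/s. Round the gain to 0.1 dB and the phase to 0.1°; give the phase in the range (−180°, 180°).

At s = jω = j12:
pole (s+3): 3 + j12 → |·| = √(3²+12²) = √153 ≈ 12.369, ∠ = arctan(12/3) ≈ 75.96°
pole (s+5): 5 + j12 → |·| = √(5²+12²) = √169 ≈ 13, ∠ = arctan(12/5) ≈ 67.38°
|L| = 1 / 160.8 ≈ 0.0062189
Gain = 20 log₁₀(0.0062189) ≈ -44.13 dB
∠L = 0.00° − 143.34° = -143.34°

-44.1 dB, -143.3°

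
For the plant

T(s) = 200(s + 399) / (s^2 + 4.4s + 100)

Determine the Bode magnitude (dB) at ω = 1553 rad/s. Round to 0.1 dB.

-17.5 dB

At s = jω = j1553:
zero (s+399): 399 + j1553 → |·| = √(399²+1553²) = √2571010 ≈ 1603.4, ∠ = arctan(1553/399) ≈ 75.59°
quadratic: (j1553)² + 4.4·j1553 + 100 = -2411709 + j6833.2 → |·| ≈ 2.4117e+06, ∠ ≈ 179.84°
|T| = 200 · 1603.4 / 2.4117e+06 ≈ 0.13297
Gain = 20 log₁₀(0.13297) ≈ -17.52 dB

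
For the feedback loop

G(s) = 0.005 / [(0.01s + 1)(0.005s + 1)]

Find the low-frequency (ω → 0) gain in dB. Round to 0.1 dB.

-46.0 dB

G(0) = 0.005 · 1 / 1 = 0.005
20 log₁₀(0.005) ≈ -46.02 dB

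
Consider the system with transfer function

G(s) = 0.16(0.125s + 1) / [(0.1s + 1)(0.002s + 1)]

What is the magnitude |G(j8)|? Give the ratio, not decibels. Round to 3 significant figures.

At ω = 8 rad/s:
zero (1 + j8·0.125) = 1 + j1 → |·| ≈ 1.4142, ∠ ≈ 45.00°
pole (1 + j8·0.1) = 1 + j0.8 → |·| ≈ 1.2806, ∠ ≈ 38.66°
pole (1 + j8·0.002) = 1 + j0.016 → |·| ≈ 1.0001, ∠ ≈ 0.92°
|G| = 0.16 · 1.4142 / (1.2806 · 1.0001) ≈ 0.17667

0.177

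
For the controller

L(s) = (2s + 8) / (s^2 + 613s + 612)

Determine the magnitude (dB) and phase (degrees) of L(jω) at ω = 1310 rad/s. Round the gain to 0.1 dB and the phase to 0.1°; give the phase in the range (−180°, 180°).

-57.2 dB, -65.1°

Substitute s = j1310:
Numerator: 2(j1310) + 8 = 8 + j2620
Denominator: (j1310)^2 + 613(j1310) + 612 = -1715488 + j803030
|N| = √(8² + 2620²) ≈ 2620, ∠N ≈ 89.83°
|D| = √(1715488² + 803030²) ≈ 1.8941e+06, ∠D ≈ 154.92°
|L| = 2620 / 1.8941e+06 ≈ 0.0013832
Gain = 20 log₁₀(0.0013832) ≈ -57.18 dB
∠L = 89.83° − 154.92° = -65.09°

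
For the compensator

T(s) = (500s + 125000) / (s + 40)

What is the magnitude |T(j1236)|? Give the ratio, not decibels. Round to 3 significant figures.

Substitute s = j1236:
Numerator: 500(j1236) + 125000 = 125000 + j618000
Denominator: (j1236) + 40 = 40 + j1236
|N| = √(125000² + 618000²) ≈ 6.3051e+05, ∠N ≈ 78.57°
|D| = √(40² + 1236²) ≈ 1236.6, ∠D ≈ 88.15°
|T| = 6.3051e+05 / 1236.6 ≈ 509.87

510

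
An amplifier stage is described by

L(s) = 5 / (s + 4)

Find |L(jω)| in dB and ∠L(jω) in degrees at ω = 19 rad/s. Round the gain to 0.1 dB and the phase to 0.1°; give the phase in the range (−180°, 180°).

-11.8 dB, -78.1°

Substitute s = j19:
Numerator: 5 = 5 + j0
Denominator: (j19) + 4 = 4 + j19
|N| = √(5² + 0²) ≈ 5, ∠N ≈ 0.00°
|D| = √(4² + 19²) ≈ 19.416, ∠D ≈ 78.11°
|L| = 5 / 19.416 ≈ 0.25752
Gain = 20 log₁₀(0.25752) ≈ -11.78 dB
∠L = 0.00° − 78.11° = -78.11°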